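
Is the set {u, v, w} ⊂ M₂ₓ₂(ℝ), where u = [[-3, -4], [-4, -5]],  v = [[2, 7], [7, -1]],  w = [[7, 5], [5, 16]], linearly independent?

Take coordinates with respect to the standard basis {E₁₁, E₁₂, E₂₁, E₂₂}.
Row-reduce the matrix whose columns are u, v, w.
The reduction yields 2 nonzero rows, so the rank is 2.
Since rank 2 < 3, the set is linearly dependent.
Indeed 3u + v + w = 0.

linearly dependent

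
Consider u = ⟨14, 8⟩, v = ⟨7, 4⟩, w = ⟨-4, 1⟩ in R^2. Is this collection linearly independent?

linearly dependent

There are 3 vectors in a 2-dimensional space, so they cannot be linearly independent.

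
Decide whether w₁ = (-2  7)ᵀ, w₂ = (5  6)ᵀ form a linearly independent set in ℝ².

linearly independent

Place the vectors as rows of a 2×2 matrix and reduce to echelon form.
The reduction yields 2 nonzero rows, so the rank is 2.
Since rank = 2 (the number of vectors), the set is linearly independent.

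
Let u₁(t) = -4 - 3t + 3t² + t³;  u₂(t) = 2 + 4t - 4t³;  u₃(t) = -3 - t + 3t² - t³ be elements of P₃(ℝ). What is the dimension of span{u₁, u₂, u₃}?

dim = 2

Represent each element by its coordinate vector in ℝ⁴.
Form the matrix with u₁, u₂, u₃ as columns and reduce.
Exactly 2 pivots survive; hence the rank is 2.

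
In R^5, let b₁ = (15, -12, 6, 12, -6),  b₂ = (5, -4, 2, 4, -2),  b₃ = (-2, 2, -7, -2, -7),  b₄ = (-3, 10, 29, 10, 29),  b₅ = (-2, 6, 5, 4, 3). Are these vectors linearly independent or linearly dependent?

One vector is a scalar multiple of another, so the set is dependent.

linearly dependent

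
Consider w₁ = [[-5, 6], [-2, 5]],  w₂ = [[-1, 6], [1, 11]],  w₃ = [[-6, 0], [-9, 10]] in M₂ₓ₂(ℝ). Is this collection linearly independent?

linearly independent

Write each element as a coordinate vector in ℝ⁴ using {E₁₁, E₁₂, E₂₁, E₂₂}.
Row-reduce the matrix whose columns are w₁, w₂, w₃.
The reduction yields 3 nonzero rows, so the rank is 3.
Since rank = 3 (the number of vectors), the set is linearly independent.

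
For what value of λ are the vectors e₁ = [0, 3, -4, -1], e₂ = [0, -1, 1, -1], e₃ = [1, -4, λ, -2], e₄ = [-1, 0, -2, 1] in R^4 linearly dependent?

λ = 27/4

The set is linearly dependent precisely when det[e₁; e₂; e₃; e₄] = 0.
The determinant works out to 4*λ - 27.
This vanishes exactly when λ = 27/4.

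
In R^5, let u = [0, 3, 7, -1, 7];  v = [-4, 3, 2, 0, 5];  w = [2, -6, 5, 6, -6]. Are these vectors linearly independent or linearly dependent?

linearly independent

Place the vectors as rows of a 3×5 matrix and reduce to echelon form.
The reduction yields 3 nonzero rows, so the rank is 3.
Since rank = 3 (the number of vectors), the set is linearly independent.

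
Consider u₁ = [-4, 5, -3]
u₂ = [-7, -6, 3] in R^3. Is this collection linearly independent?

linearly independent

Place the vectors as rows of a 2×3 matrix and reduce to echelon form.
The reduction yields 2 nonzero rows, so the rank is 2.
Since rank = 2 (the number of vectors), the set is linearly independent.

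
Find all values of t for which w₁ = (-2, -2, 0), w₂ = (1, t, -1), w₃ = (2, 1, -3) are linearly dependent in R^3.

The vectors are dependent exactly when the determinant of the matrix with rows w₁, w₂, w₃ vanishes.
Expanding, det = 6*t - 4.
This vanishes exactly when t = 2/3.

t = 2/3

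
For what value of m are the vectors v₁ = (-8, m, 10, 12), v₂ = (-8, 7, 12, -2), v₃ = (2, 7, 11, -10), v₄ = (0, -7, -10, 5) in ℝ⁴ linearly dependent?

m = 19/2

The set is linearly dependent precisely when det[v₁; v₂; v₃; v₄] = 0.
Cofactor expansion gives det = 2660 - 280*m.
Solving 2660 - 280*m = 0 yields m = 19/2.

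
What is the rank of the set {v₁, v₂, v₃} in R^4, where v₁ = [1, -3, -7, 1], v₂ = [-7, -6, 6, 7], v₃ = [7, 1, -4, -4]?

rank 3

Form the matrix with v₁, v₂, v₃ as columns and reduce.
There are 3 pivot columns, so rank = 3.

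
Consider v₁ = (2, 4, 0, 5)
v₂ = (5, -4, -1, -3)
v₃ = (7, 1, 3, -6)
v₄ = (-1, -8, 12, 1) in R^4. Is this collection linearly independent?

linearly independent

The matrix [v₁|v₂|v₃|v₄] has determinant -4285.
A nonzero determinant means the columns are linearly independent.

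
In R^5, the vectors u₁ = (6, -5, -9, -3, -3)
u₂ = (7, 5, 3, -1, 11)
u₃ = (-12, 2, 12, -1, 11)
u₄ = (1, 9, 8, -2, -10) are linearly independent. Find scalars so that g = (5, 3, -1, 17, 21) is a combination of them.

Since u₁, u₂, u₃, u₄ are independent, the coefficients expressing g are uniquely determined by a linear system.
Row-reducing the augmented matrix gives the unique coefficients (a₁, …, a₄) = (-4, 1, -2, -2).

g = -4u₁ + u₂ - 2u₃ - 2u₄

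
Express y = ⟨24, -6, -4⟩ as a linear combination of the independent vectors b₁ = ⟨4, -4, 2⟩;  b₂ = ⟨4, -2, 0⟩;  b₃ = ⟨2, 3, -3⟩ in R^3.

y = b₁ + 4b₂ + 2b₃

Since b₁, b₂, b₃ are independent, the coefficients expressing y are uniquely determined by a linear system.
Back-substitution yields (c₁, c₂, c₃) = (1, 4, 2).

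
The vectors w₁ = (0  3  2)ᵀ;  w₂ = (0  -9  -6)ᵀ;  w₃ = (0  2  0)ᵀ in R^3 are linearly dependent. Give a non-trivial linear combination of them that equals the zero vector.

3w₁ + w₂ = 0

Write the vectors as columns of a matrix and find a nonzero vector in its null space.
One solution (up to scaling) is (3, 1, 0).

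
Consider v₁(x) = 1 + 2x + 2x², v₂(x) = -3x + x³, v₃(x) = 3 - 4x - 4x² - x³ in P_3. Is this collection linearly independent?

linearly independent

Take coordinates with respect to the standard basis {1, x, …, x³}.
Place the vectors as rows of a 3×4 matrix and reduce to echelon form.
The reduction yields 3 nonzero rows, so the rank is 3.
Since rank = 3 (the number of vectors), the set is linearly independent.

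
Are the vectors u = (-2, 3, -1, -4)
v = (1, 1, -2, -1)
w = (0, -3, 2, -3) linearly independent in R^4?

Place the vectors as rows of a 3×4 matrix and reduce to echelon form.
The reduction yields 3 nonzero rows, so the rank is 3.
Since rank = 3 (the number of vectors), the set is linearly independent.

linearly independent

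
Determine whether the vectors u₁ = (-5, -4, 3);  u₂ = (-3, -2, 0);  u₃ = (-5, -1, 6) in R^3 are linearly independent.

linearly independent

The matrix [u₁|u₂|u₃] has determinant -33.
A nonzero determinant means the columns are linearly independent.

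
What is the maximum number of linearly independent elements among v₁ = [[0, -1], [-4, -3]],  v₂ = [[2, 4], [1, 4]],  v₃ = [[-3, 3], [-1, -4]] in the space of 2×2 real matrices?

Pass to coordinate vectors with respect to the basis {E₁₁, E₁₂, E₂₁, E₂₂}.
Put the 4×3 matrix [v₁|v₂|v₃] into echelon form.
Exactly 3 pivots survive; hence the rank is 3.

3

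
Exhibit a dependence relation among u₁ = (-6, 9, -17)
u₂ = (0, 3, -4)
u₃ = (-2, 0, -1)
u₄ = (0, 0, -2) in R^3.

Set up α₁u₁ + … + α₄u₄ = 0 and solve the homogeneous system.
One solution (up to scaling) is (1, -3, -3, -1).

u₁ - 3u₂ - 3u₃ - u₄ = 0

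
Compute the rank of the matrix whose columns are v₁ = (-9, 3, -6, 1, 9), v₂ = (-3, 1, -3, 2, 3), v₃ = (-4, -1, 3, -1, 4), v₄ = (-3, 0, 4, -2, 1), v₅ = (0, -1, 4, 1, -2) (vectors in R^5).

4

Put the 5×5 matrix [v₁|v₂|v₃|v₄|v₅] into echelon form.
The echelon form has 4 nonzero rows, so the rank is 4.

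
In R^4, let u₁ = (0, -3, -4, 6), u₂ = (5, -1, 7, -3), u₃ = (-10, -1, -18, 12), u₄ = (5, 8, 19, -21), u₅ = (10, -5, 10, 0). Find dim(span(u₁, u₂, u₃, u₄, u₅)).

Row-reduce the 5×4 matrix with these as rows.
The echelon form has 2 nonzero rows, so the rank is 2.
(With 5 elements in a 4-dimensional space the rank is at most 4.)

dim = 2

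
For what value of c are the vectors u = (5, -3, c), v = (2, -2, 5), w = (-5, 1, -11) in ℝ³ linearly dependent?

The set is linearly dependent precisely when det[u; v; w] = 0.
The determinant works out to 94 - 8*c.
Setting this to zero gives c = 47/4.

c = 47/4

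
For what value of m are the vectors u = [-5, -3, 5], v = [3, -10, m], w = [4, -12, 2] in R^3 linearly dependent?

m = 23/12

Dependence holds iff the 3×3 matrix [u v w] is singular.
Cofactor expansion gives det = 138 - 72*m.
This vanishes exactly when m = 23/12.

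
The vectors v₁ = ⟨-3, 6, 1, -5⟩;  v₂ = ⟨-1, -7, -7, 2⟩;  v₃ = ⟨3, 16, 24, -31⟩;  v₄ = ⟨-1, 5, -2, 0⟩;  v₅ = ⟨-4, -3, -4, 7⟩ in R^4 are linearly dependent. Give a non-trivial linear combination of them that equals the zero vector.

3v₁ - v₂ - v₃ - 3v₄ - 2v₅ = 0

Solve the homogeneous system with v₁, v₂, v₃, v₄, v₅ as columns by row-reducing the coefficient matrix.
One solution (up to scaling) is (3, -1, -1, -3, -2).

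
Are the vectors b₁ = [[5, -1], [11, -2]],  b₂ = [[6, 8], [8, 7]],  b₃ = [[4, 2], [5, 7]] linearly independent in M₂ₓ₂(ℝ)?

Write each element as a coordinate vector in ℝ⁴ using {E₁₁, E₁₂, E₂₁, E₂₂}.
Place the vectors as rows of a 3×4 matrix and reduce to echelon form.
The reduction yields 3 nonzero rows, so the rank is 3.
Since rank = 3 (the number of vectors), the set is linearly independent.

linearly independent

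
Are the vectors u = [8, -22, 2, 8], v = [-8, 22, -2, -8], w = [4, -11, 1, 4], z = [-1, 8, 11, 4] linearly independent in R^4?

Form the 4×4 matrix with these as columns; its determinant is 0.
A zero determinant means the columns are linearly dependent.

linearly dependent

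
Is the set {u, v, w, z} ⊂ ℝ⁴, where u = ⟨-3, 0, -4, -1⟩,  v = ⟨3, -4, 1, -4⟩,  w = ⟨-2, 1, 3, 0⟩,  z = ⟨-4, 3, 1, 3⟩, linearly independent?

linearly independent

Form the 4×4 matrix with these as columns; its determinant is 63.
A nonzero determinant means the columns are linearly independent.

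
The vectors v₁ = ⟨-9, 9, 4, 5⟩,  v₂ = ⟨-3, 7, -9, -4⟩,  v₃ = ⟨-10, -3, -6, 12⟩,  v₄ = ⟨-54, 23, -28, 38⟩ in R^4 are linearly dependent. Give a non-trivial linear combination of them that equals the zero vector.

2v₁ + 2v₂ + 3v₃ - v₄ = 0

Write the vectors as columns of a matrix and find a nonzero vector in its null space.
The free variable yields coefficients (2, 2, 3, -1) (any nonzero multiple also works).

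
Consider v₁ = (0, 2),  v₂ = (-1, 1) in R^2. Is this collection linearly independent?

The matrix [v₁|v₂] has determinant 2.
A nonzero determinant means the columns are linearly independent.

linearly independent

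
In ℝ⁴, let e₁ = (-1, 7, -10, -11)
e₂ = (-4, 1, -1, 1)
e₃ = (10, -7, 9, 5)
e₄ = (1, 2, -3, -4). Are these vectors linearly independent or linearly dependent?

linearly dependent

Place the vectors as rows of a 4×4 matrix and reduce to echelon form.
The reduction yields 2 nonzero rows, so the rank is 2.
Since rank 2 < 4, the set is linearly dependent.
Indeed 2e₁ + 7e₂ + 3e₃ = 0.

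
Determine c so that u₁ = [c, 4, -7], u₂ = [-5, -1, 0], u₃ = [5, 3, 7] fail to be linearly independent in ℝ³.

c = 30

Place the vectors as rows of a 3×3 matrix; dependence ⇔ determinant zero.
Expanding, det = 210 - 7*c.
This vanishes exactly when c = 30.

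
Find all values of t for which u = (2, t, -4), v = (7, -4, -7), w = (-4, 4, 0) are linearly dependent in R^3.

The set is linearly dependent precisely when det[u; v; w] = 0.
Expanding, det = 28*t + 8.
This vanishes exactly when t = -2/7.

t = -2/7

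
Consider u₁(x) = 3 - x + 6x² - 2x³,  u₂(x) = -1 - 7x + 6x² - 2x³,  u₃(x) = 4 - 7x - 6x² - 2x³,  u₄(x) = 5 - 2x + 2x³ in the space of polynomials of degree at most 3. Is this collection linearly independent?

Take coordinates with respect to the standard basis {1, x, …, x³}.
The matrix [u₁|u₂|u₃|u₄] has determinant 1800.
A nonzero determinant means the columns are linearly independent.

linearly independent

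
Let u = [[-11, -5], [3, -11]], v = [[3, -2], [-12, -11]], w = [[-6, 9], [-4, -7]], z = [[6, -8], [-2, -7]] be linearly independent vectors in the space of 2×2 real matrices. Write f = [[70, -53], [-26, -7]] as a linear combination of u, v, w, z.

Identify each element with its coordinate vector in ℝ⁴ via {E₁₁, E₁₂, E₂₁, E₂₂}.
Set up the augmented matrix [u | v | w | z | f] and row-reduce.
Row-reducing the augmented matrix gives the unique coefficients (c₁, …, c₄) = (-2, 2, -3, 4).

f = -2u + 2v - 3w + 4z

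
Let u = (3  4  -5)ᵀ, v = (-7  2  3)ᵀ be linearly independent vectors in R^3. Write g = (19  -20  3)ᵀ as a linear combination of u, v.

g = -3u - 4v

Solve the system with u, v as columns and g as the right-hand side.
Back-substitution yields (α₁, α₂) = (-3, -4).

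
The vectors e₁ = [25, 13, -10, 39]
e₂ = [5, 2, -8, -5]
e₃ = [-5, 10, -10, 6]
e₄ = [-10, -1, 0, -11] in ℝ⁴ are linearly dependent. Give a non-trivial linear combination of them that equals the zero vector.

e₁ - e₃ + 3e₄ = 0

Set up α₁e₁ + … + α₄e₄ = 0 and solve the homogeneous system.
One solution (up to scaling) is (1, 0, -1, 3).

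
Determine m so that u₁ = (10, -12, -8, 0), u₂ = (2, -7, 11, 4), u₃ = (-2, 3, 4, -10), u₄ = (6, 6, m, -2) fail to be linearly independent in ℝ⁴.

Dependence holds iff the 4×4 matrix [u₁ u₂ u₃ u₄] is singular.
Expanding, det = -436*m - 19620.
Setting this to zero gives m = -45.

m = -45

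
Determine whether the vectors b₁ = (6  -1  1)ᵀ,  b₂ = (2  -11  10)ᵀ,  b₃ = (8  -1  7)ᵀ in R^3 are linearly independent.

linearly independent

Place the vectors as rows of a 3×3 matrix and reduce to echelon form.
The reduction yields 3 nonzero rows, so the rank is 3.
Since rank = 3 (the number of vectors), the set is linearly independent.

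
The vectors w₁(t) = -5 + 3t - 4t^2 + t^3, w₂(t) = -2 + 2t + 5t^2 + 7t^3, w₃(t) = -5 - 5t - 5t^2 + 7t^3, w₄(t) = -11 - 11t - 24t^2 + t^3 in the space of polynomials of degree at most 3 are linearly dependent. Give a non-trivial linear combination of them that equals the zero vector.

Take coordinates with respect to {1, t, …, t^3}.
Write the vectors as columns of a matrix and find a nonzero vector in its null space.
One solution (up to scaling) is (1, -2, 2, -1).

w₁ - 2w₂ + 2w₃ - w₄ = 0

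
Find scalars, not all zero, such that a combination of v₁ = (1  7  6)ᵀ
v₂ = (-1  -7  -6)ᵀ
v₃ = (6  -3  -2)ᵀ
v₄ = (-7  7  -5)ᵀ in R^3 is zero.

v₁ + v₂ = 0

Write the vectors as columns of a matrix and find a nonzero vector in its null space.
One solution (up to scaling) is (1, 1, 0, 0).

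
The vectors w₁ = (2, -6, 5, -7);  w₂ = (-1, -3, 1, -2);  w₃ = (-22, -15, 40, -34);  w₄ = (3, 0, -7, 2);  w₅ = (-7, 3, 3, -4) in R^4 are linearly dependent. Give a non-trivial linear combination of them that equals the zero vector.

2w₁ + 3w₂ - w₃ - 3w₄ + 2w₅ = 0

Set up α₁w₁ + … + α₅w₅ = 0 and solve the homogeneous system.
One solution (up to scaling) is (2, 3, -1, -3, 2).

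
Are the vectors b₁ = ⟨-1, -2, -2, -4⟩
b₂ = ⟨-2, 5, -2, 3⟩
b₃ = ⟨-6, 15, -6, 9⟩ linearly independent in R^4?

Row-reduce the matrix whose columns are b₁, b₂, b₃.
The reduction yields 2 nonzero rows, so the rank is 2.
Since rank 2 < 3, the set is linearly dependent.

linearly dependent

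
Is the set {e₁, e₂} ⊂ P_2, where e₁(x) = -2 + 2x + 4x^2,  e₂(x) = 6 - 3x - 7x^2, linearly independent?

linearly independent

Take coordinates with respect to the standard basis {1, x, x^2}.
Place the vectors as rows of a 2×3 matrix and reduce to echelon form.
The reduction yields 2 nonzero rows, so the rank is 2.
Since rank = 2 (the number of vectors), the set is linearly independent.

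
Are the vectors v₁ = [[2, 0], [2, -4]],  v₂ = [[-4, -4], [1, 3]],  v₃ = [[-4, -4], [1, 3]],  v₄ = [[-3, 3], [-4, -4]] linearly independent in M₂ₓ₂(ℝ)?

Write each element as a coordinate vector in ℝ⁴ using {E₁₁, E₁₂, E₂₁, E₂₂}.
Two of the vectors are equal, giving an immediate dependence.

linearly dependent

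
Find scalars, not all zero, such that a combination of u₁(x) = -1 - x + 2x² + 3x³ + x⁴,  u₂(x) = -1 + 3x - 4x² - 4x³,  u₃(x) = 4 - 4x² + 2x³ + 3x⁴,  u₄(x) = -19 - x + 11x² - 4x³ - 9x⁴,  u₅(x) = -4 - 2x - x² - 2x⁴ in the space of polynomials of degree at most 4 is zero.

Pass to coordinate vectors relative to the basis {1, x, …, x⁴}.
Set up α₁u₁ + … + α₅u₅ = 0 and solve the homogeneous system.
A generator of the null space is (2, 1, -3, -1, 1).

2u₁ + u₂ - 3u₃ - u₄ + u₅ = 0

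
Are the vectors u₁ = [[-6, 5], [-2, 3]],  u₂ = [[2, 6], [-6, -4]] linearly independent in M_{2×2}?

linearly independent

Take coordinates with respect to the standard basis {E₁₁, E₁₂, E₂₁, E₂₂}.
Row-reduce the matrix whose columns are u₁, u₂.
The reduction yields 2 nonzero rows, so the rank is 2.
Since rank = 2 (the number of vectors), the set is linearly independent.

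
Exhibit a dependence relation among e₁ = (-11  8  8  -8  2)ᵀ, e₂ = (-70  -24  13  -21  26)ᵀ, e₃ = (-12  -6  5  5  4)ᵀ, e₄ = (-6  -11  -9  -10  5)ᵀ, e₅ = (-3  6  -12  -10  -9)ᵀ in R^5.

Solve the homogeneous system with e₁, e₂, e₃, e₄, e₅ as columns by row-reducing the coefficient matrix.
A generator of the null space is (2, -1, 3, 2, 0).

2e₁ - e₂ + 3e₃ + 2e₄ = 0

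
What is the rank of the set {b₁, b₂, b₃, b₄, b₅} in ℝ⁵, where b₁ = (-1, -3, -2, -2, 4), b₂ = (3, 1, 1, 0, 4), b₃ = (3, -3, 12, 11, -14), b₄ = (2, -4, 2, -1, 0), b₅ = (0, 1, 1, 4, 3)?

Form the matrix with b₁, b₂, b₃, b₄, b₅ as columns and reduce.
There are 4 pivot columns, so rank = 4.

rank 4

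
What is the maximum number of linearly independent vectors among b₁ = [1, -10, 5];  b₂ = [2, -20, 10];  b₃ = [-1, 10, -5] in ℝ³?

Apply Gaussian elimination to the matrix whose rows are b₁, b₂, b₃.
Exactly 1 pivot survives; hence the rank is 1.

1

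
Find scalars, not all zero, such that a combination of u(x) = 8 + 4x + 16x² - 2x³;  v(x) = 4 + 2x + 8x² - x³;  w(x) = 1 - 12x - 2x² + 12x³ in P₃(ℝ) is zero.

Write each element as a vector in ℝ⁴ using {1, x, …, x³}.
Write the vectors as columns of a matrix and find a nonzero vector in its null space.
One solution (up to scaling) is (1, -2, 0).

u - 2v = 0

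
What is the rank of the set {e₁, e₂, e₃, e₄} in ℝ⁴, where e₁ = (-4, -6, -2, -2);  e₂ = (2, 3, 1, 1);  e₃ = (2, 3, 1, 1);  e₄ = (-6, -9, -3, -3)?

Form the matrix with e₁, e₂, e₃, e₄ as columns and reduce.
There is 1 pivot column, so rank = 1.

1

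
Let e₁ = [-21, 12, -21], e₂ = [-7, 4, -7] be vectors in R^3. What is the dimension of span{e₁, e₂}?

Form the matrix with e₁, e₂ as columns and reduce.
Reduction leaves 1 leading entry, giving rank 1.

dim = 1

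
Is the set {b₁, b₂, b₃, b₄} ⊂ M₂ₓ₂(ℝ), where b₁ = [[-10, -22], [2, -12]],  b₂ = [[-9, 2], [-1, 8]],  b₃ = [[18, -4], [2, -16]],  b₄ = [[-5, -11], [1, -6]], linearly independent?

linearly dependent

Write each element as a coordinate vector in ℝ⁴ using {E₁₁, E₁₂, E₂₁, E₂₂}.
One vector is a scalar multiple of another, so the set is dependent.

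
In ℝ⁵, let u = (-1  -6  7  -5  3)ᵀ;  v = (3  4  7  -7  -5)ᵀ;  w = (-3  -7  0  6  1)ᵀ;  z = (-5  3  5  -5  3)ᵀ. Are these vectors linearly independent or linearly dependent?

linearly independent

Place the vectors as rows of a 4×5 matrix and reduce to echelon form.
The reduction yields 4 nonzero rows, so the rank is 4.
Since rank = 4 (the number of vectors), the set is linearly independent.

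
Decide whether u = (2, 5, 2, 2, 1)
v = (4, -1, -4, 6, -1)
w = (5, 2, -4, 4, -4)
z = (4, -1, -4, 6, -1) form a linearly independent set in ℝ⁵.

linearly dependent

Two of the vectors are equal, giving an immediate dependence.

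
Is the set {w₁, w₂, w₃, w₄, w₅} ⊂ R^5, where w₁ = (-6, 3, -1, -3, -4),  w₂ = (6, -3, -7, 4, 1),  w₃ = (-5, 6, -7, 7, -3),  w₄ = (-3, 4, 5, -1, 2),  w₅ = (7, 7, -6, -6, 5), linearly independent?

linearly independent

Row-reduce the matrix whose columns are w₁, w₂, w₃, w₄, w₅.
The reduction yields 5 nonzero rows, so the rank is 5.
Since rank = 5 (the number of vectors), the set is linearly independent.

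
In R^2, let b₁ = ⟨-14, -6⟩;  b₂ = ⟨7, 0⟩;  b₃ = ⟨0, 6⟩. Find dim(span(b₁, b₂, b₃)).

dim = 2

Form the matrix with b₁, b₂, b₃ as columns and reduce.
There are 2 pivot columns, so rank = 2.
(With 3 elements in a 2-dimensional space the rank is at most 2.)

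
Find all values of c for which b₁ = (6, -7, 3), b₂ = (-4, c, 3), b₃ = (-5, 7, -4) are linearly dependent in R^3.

The set is linearly dependent precisely when det[b₁; b₂; b₃] = 0.
Cofactor expansion gives det = 7 - 9*c.
Solving 7 - 9*c = 0 yields c = 7/9.

c = 7/9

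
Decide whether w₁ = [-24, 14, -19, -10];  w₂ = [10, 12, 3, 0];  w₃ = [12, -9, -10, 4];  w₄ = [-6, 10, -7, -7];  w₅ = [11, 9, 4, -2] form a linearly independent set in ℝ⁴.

linearly dependent

There are 5 vectors in a 4-dimensional space, so they cannot be linearly independent.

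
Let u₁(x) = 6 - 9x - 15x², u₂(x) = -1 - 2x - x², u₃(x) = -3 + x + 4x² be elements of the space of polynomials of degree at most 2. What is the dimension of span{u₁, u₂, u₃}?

2

Represent each element by its coordinate vector in ℝ³.
Put the 3×3 matrix [u₁|u₂|u₃] into echelon form.
There are 2 pivot columns, so rank = 2.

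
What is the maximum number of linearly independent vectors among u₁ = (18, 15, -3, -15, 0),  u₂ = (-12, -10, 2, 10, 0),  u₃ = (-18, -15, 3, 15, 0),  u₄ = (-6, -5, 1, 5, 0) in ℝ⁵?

Put the 5×4 matrix [u₁|u₂|u₃|u₄] into echelon form.
The echelon form has 1 nonzero row, so the rank is 1.

1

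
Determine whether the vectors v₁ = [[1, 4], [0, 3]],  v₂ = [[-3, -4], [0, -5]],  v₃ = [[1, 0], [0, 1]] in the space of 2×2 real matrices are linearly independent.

linearly dependent

Write each element as a coordinate vector in ℝ⁴ using {E₁₁, E₁₂, E₂₁, E₂₂}.
Row-reduce the matrix whose columns are v₁, v₂, v₃.
The reduction yields 2 nonzero rows, so the rank is 2.
Since rank 2 < 3, the set is linearly dependent.
Indeed v₁ + v₂ + 2v₃ = 0.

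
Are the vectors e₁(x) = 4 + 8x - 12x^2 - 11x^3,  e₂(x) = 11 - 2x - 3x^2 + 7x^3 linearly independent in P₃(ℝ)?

linearly independent

Take coordinates with respect to the standard basis {1, x, …, x^3}.
Place the vectors as rows of a 2×4 matrix and reduce to echelon form.
The reduction yields 2 nonzero rows, so the rank is 2.
Since rank = 2 (the number of vectors), the set is linearly independent.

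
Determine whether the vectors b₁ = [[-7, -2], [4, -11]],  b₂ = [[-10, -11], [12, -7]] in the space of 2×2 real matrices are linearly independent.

Write each element as a coordinate vector in ℝ⁴ using {E₁₁, E₁₂, E₂₁, E₂₂}.
Row-reduce the matrix whose columns are b₁, b₂.
The reduction yields 2 nonzero rows, so the rank is 2.
Since rank = 2 (the number of vectors), the set is linearly independent.

linearly independent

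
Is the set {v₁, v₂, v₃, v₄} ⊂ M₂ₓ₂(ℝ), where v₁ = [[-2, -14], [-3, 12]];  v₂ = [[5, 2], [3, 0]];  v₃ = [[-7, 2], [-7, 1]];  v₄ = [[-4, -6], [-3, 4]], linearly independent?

Take coordinates with respect to the standard basis {E₁₁, E₁₂, E₂₁, E₂₂}.
Place the vectors as rows of a 4×4 matrix and reduce to echelon form.
The reduction yields 3 nonzero rows, so the rank is 3.
Since rank 3 < 4, the set is linearly dependent.

linearly dependent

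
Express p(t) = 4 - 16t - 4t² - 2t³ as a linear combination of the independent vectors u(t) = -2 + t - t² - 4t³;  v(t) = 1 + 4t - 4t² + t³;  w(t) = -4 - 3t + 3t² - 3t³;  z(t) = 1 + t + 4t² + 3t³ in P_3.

Identify each element with its coordinate vector in ℝ⁴ via {1, t, …, t³}.
Solve the system with u, v, w, z as columns and p as the right-hand side.
Row-reducing the augmented matrix gives the unique coefficients (c₁, …, c₄) = (-2, -4, -2, -4).

p = -2u - 4v - 2w - 4z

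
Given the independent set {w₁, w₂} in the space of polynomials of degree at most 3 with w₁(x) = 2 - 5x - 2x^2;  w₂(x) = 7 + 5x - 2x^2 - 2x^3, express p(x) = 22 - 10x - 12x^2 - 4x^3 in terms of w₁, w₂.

p = 4w₁ + 2w₂

Work in coordinates with respect to the standard basis {1, x, …, x^3}.
Write p = α₁w₁ + α₂w₂ and equate components.
Back-substitution yields (α₁, α₂) = (4, 2).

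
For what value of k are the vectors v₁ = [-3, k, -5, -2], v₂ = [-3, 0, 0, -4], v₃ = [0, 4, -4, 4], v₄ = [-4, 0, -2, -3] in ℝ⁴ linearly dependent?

The vectors are dependent exactly when the determinant of the matrix with rows v₁, v₂, v₃, v₄ vanishes.
Expanding, det = 92 - 4*k.
Solving 92 - 4*k = 0 yields k = 23.

k = 23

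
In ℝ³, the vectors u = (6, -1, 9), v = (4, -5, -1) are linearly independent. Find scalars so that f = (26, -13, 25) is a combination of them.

Write f = c₁u + c₂v and equate components.
Row-reducing the augmented matrix gives the unique coefficients (c₁, c₂) = (3, 2).

f = 3u + 2v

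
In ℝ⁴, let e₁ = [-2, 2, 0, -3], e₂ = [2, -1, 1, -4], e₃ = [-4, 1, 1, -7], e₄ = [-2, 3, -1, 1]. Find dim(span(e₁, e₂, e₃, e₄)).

dim = 3

Apply Gaussian elimination to the matrix whose rows are e₁, e₂, e₃, e₄.
There are 3 pivot columns, so rank = 3.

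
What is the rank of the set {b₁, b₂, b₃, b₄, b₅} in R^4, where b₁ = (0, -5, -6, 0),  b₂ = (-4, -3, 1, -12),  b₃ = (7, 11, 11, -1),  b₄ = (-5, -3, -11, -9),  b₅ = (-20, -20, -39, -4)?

4

Row-reduce the 5×4 matrix with these as rows.
There are 4 pivot columns, so rank = 4.
(With 5 elements in a 4-dimensional space the rank is at most 4.)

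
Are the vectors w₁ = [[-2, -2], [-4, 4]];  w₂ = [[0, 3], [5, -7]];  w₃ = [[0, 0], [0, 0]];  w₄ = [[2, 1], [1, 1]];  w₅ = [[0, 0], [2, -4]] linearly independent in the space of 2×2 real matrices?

Take coordinates with respect to the standard basis {E₁₁, E₁₂, E₂₁, E₂₂}.
There are 5 vectors in a 4-dimensional space, so they cannot be linearly independent.

linearly dependent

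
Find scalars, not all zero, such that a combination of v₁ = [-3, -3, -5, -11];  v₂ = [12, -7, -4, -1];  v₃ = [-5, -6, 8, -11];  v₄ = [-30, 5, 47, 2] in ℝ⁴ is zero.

Set up α₁v₁ + … + α₄v₄ = 0 and solve the homogeneous system.
A generator of the null space is (3, 2, -3, 1).

3v₁ + 2v₂ - 3v₃ + v₄ = 0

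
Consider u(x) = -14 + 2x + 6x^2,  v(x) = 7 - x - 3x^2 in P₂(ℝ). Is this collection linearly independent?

linearly dependent

Write each element as a coordinate vector in ℝ³ using {1, x, x^2}.
Row-reduce the matrix whose columns are u, v.
The reduction yields 1 nonzero row, so the rank is 1.
Since rank 1 < 2, the set is linearly dependent.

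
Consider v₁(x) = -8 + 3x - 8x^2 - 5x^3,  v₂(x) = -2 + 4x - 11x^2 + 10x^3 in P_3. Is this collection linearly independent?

linearly independent

Write each element as a coordinate vector in ℝ⁴ using {1, x, …, x^3}.
Place the vectors as rows of a 2×4 matrix and reduce to echelon form.
The reduction yields 2 nonzero rows, so the rank is 2.
Since rank = 2 (the number of vectors), the set is linearly independent.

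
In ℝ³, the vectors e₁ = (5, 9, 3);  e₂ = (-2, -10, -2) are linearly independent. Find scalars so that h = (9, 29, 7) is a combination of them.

Solve the system with e₁, e₂ as columns and h as the right-hand side.
Back-substitution yields (α₁, α₂) = (1, -2).

h = e₁ - 2e₂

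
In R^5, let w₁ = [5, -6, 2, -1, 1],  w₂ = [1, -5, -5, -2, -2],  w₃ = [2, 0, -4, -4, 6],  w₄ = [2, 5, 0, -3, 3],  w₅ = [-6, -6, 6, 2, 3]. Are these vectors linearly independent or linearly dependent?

linearly independent

Row-reduce the matrix whose columns are w₁, w₂, w₃, w₄, w₅.
The reduction yields 5 nonzero rows, so the rank is 5.
Since rank = 5 (the number of vectors), the set is linearly independent.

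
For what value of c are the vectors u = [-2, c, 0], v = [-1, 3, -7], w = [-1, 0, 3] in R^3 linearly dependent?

c = 9/5

Place the vectors as rows of a 3×3 matrix; dependence ⇔ determinant zero.
Expanding, det = 10*c - 18.
This vanishes exactly when c = 9/5.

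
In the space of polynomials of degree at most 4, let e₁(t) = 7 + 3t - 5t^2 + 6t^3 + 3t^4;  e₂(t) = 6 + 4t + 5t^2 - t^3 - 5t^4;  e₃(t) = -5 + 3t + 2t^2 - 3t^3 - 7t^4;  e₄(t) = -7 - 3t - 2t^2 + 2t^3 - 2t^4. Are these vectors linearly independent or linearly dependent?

Write each element as a coordinate vector in ℝ⁵ using {1, t, …, t^4}.
Row-reduce the matrix whose columns are e₁, e₂, e₃, e₄.
The reduction yields 4 nonzero rows, so the rank is 4.
Since rank = 4 (the number of vectors), the set is linearly independent.

linearly independent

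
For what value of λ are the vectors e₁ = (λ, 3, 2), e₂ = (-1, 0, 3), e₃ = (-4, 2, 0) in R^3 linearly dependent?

Place the vectors as rows of a 3×3 matrix; dependence ⇔ determinant zero.
The determinant works out to -6*λ - 40.
Setting this to zero gives λ = -20/3.

λ = -20/3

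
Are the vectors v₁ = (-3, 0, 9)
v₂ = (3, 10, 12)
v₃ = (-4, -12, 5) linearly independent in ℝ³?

linearly independent

Row-reduce the matrix whose columns are v₁, v₂, v₃.
The reduction yields 3 nonzero rows, so the rank is 3.
Since rank = 3 (the number of vectors), the set is linearly independent.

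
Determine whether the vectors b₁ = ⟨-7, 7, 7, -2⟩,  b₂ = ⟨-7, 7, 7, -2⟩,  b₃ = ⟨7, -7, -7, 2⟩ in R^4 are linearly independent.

linearly dependent

Place the vectors as rows of a 3×4 matrix and reduce to echelon form.
The reduction yields 1 nonzero row, so the rank is 1.
Since rank 1 < 3, the set is linearly dependent.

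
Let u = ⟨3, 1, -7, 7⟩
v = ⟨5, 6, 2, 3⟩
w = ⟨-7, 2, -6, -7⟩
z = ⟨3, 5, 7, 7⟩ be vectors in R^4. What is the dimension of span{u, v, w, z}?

dim = 4

Row-reduce the 4×4 matrix with these as rows.
The echelon form has 4 nonzero rows, so the rank is 4.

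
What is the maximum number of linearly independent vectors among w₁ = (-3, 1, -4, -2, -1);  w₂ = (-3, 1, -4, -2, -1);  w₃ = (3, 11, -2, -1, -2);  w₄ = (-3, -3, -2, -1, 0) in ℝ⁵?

2

Form the matrix with w₁, w₂, w₃, w₄ as columns and reduce.
The echelon form has 2 nonzero rows, so the rank is 2.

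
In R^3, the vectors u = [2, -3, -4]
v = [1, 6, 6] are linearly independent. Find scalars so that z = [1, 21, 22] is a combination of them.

Since u, v are independent, the coefficients expressing z are uniquely determined by a linear system.
Back-substitution yields (c₁, c₂) = (-1, 3).

z = -u + 3v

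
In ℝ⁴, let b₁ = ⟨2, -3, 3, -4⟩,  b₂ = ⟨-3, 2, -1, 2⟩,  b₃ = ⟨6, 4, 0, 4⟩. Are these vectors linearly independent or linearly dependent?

linearly independent

Row-reduce the matrix whose columns are b₁, b₂, b₃.
The reduction yields 3 nonzero rows, so the rank is 3.
Since rank = 3 (the number of vectors), the set is linearly independent.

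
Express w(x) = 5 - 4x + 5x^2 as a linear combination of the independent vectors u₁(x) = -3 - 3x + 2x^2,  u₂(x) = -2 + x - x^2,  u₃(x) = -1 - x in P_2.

w = u₁ - 3u₂ - 2u₃

Identify each element with its coordinate vector in ℝ³ via {1, x, x^2}.
Since u₁, u₂, u₃ are independent, the coefficients expressing w are uniquely determined by a linear system.
The system has the unique solution (a₁, a₂, a₃) = (1, -3, -2).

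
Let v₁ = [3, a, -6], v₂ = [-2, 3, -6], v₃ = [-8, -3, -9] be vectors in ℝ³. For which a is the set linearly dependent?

Place the vectors as rows of a 3×3 matrix; dependence ⇔ determinant zero.
Expanding, det = 30*a - 315.
This vanishes exactly when a = 21/2.

a = 21/2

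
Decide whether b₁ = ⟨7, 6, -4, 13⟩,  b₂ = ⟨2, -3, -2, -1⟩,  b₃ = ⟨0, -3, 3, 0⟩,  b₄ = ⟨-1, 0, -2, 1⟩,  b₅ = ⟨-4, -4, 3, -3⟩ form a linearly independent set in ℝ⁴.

linearly dependent

There are 5 vectors in a 4-dimensional space, so they cannot be linearly independent.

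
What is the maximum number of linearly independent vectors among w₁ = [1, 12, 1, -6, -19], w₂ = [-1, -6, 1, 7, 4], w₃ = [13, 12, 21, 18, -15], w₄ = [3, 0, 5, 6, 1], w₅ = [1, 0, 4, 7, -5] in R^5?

Form the matrix with w₁, w₂, w₃, w₄, w₅ as columns and reduce.
The echelon form has 3 nonzero rows, so the rank is 3.

3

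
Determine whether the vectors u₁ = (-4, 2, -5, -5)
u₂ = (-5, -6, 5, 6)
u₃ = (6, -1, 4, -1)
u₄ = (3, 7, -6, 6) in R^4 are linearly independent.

Row-reduce the matrix whose columns are u₁, u₂, u₃, u₄.
The reduction yields 4 nonzero rows, so the rank is 4.
Since rank = 4 (the number of vectors), the set is linearly independent.

linearly independent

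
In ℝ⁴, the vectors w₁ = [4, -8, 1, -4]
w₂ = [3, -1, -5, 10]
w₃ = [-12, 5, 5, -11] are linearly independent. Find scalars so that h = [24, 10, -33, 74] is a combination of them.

Set up the augmented matrix [w₁ | w₂ | w₃ | h] and row-reduce.
The system has the unique solution (α₁, α₂, α₃) = (-3, 4, -2).

h = -3w₁ + 4w₂ - 2w₃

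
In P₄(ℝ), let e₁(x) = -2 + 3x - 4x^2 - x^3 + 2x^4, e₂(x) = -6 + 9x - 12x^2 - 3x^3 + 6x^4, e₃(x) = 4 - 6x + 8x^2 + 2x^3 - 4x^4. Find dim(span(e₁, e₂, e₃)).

dim = 1

Pass to coordinate vectors with respect to the basis {1, x, …, x^4}.
Put the 5×3 matrix [e₁|e₂|e₃] into echelon form.
Exactly 1 pivot survives; hence the rank is 1.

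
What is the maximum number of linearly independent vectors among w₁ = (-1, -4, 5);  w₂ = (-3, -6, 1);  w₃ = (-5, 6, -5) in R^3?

Apply Gaussian elimination to the matrix whose rows are w₁, w₂, w₃.
Reduction leaves 3 leading entries, giving rank 3.

3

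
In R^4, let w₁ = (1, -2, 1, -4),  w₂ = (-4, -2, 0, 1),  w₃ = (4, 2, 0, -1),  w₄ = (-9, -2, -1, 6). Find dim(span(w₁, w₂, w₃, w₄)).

Form the matrix with w₁, w₂, w₃, w₄ as columns and reduce.
There are 2 pivot columns, so rank = 2.

dim = 2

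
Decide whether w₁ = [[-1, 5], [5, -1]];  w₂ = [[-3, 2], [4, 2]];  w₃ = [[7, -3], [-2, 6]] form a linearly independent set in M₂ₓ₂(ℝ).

Take coordinates with respect to the standard basis {E₁₁, E₁₂, E₂₁, E₂₂}.
Row-reduce the matrix whose columns are w₁, w₂, w₃.
The reduction yields 3 nonzero rows, so the rank is 3.
Since rank = 3 (the number of vectors), the set is linearly independent.

linearly independent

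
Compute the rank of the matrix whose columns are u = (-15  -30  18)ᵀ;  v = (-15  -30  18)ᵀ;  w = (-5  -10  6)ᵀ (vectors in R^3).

Put the 3×3 matrix [u|v|w] into echelon form.
Reduction leaves 1 leading entry, giving rank 1.

rank 1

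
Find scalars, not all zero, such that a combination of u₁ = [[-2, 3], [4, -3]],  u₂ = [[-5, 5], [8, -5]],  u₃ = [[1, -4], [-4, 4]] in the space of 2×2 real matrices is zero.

3u₁ - u₂ + u₃ = 0

Pass to coordinate vectors relative to the basis {E₁₁, E₁₂, E₂₁, E₂₂}.
Solve the homogeneous system with u₁, u₂, u₃ as columns by row-reducing the coefficient matrix.
The free variable yields coefficients (3, -1, 1) (any nonzero multiple also works).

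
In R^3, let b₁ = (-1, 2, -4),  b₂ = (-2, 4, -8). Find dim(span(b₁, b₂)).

1

Put the 3×2 matrix [b₁|b₂] into echelon form.
There is 1 pivot column, so rank = 1.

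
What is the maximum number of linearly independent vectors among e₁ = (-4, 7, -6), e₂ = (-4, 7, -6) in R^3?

Put the 3×2 matrix [e₁|e₂] into echelon form.
There is 1 pivot column, so rank = 1.

1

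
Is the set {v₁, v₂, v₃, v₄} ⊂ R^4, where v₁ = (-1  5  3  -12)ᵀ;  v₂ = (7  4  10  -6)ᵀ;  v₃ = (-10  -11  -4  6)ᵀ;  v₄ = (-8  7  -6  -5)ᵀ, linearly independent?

Row-reduce the matrix whose columns are v₁, v₂, v₃, v₄.
The reduction yields 4 nonzero rows, so the rank is 4.
Since rank = 4 (the number of vectors), the set is linearly independent.

linearly independent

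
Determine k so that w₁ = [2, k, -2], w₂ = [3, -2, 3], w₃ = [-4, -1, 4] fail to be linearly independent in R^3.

Place the vectors as rows of a 3×3 matrix; dependence ⇔ determinant zero.
The determinant works out to 12 - 24*k.
Setting this to zero gives k = 1/2.

k = 1/2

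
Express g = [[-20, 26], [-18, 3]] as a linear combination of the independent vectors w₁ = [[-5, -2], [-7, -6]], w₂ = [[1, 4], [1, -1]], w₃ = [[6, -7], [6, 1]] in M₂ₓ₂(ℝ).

g = -w₁ - w₂ - 4w₃

Work in coordinates with respect to the standard basis {E₁₁, E₁₂, E₂₁, E₂₂}.
Set up the augmented matrix [w₁ | w₂ | w₃ | g] and row-reduce.
Back-substitution yields (c₁, c₂, c₃) = (-1, -1, -4).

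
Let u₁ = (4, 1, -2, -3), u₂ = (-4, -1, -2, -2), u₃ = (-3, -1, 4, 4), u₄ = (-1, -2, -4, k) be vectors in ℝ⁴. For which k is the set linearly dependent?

k = -29/2

Place the vectors as rows of a 4×4 matrix; dependence ⇔ determinant zero.
Expanding, det = -4*k - 58.
Setting this to zero gives k = -29/2.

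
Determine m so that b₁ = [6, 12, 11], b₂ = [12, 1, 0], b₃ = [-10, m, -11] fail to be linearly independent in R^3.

The vectors are dependent exactly when the determinant of the matrix with rows b₁, b₂, b₃ vanishes.
Expanding, det = 132*m + 1628.
This vanishes exactly when m = -37/3.

m = -37/3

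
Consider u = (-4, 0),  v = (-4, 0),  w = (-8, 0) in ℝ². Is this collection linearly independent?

linearly dependent

There are 3 vectors in a 2-dimensional space, so they cannot be linearly independent.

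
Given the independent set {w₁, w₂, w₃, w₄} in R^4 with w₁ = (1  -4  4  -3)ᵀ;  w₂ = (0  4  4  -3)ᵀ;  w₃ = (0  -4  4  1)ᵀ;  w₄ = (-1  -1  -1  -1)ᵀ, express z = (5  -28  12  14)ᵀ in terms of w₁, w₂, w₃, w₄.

z = w₁ - 3w₂ + 4w₃ - 4w₄

Solve the system with w₁, w₂, w₃, w₄ as columns and z as the right-hand side.
The system has the unique solution (c₁, …, c₄) = (1, -3, 4, -4).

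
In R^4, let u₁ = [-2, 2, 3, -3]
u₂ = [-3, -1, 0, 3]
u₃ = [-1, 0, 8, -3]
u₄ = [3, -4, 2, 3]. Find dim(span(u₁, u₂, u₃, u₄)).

dim = 3

Row-reduce the 4×4 matrix with these as rows.
There are 3 pivot columns, so rank = 3.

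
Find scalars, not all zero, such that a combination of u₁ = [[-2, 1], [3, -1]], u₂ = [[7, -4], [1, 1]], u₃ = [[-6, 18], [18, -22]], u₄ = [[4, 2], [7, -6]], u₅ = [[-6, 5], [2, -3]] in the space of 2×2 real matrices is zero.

Pass to coordinate vectors relative to the basis {E₁₁, E₁₂, E₂₁, E₂₂}.
Write the vectors as columns of a matrix and find a nonzero vector in its null space.
The free variable yields coefficients (1, 2, 1, -3, -1) (any nonzero multiple also works).

u₁ + 2u₂ + u₃ - 3u₄ - u₅ = 0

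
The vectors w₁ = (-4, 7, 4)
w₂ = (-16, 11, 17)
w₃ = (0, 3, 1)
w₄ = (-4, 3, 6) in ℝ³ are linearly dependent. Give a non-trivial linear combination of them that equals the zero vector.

2w₁ - w₂ - 3w₃ + 2w₄ = 0

Write the vectors as columns of a matrix and find a nonzero vector in its null space.
The free variable yields coefficients (2, -1, -3, 2) (any nonzero multiple also works).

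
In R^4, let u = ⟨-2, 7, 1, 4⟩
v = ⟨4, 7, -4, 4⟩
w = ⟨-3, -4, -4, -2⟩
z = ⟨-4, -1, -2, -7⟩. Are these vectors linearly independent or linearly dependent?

linearly independent

The matrix [u|v|w|z] has determinant -1923.
A nonzero determinant means the columns are linearly independent.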